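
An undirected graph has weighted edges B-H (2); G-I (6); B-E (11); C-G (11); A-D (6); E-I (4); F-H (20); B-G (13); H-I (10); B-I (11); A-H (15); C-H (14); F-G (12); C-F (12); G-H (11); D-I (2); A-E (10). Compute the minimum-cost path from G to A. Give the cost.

Comparing a few candidate routes:
G → I → D → A: 6 + 2 + 6 = 14
G → I → E → A: 6 + 4 + 10 = 20
G → H → I → D → A: 11 + 10 + 2 + 6 = 29
G → I → H → A: 6 + 10 + 15 = 31
G → B → H → A: 13 + 2 + 15 = 30
G → H → A: 11 + 15 = 26
Best route has total 14.

14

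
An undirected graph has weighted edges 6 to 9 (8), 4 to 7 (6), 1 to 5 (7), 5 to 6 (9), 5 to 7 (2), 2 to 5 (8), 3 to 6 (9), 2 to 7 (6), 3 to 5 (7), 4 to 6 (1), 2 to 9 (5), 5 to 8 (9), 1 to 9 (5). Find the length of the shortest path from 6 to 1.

13

Some routes from 6 to 1:
6 → 4 → 7 → 5 → 1: 1 + 6 + 2 + 7 = 16
6 → 5 → 1: 9 + 7 = 16
6 → 9 → 1: 8 + 5 = 13
The minimum is 13.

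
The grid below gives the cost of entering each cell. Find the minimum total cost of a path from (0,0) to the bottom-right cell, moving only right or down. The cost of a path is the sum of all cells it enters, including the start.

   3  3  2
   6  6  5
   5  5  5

18

Take (0,0) (0,1) (0,2) (1,2) (2,2) for a total of 3 + 3 + 2 + 5 + 5 = 18.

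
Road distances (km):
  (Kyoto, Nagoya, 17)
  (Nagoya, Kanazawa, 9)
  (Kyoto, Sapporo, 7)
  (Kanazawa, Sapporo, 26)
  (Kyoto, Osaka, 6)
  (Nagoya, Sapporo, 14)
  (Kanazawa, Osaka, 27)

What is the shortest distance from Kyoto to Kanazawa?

Routes from Kyoto to Kanazawa:
Kyoto → Nagoya → Kanazawa: 17 + 9 = 26
Kyoto → Nagoya → Sapporo → Kanazawa: 17 + 14 + 26 = 57
Kyoto → Osaka → Kanazawa: 6 + 27 = 33
Kyoto → Sapporo → Nagoya → Kanazawa: 7 + 14 + 9 = 30
Kyoto → Sapporo → Kanazawa: 7 + 26 = 33
Shortest: 26 km.

26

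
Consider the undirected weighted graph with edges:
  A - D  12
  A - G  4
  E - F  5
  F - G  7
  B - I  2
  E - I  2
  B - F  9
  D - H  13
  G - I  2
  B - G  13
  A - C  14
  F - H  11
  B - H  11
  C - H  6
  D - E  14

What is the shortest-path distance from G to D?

Checking several routes:
G → F → E → D: 7 + 5 + 14 = 26
G → I → E → D: 2 + 2 + 14 = 18
G → A → D: 4 + 12 = 16
Shortest: 16.

16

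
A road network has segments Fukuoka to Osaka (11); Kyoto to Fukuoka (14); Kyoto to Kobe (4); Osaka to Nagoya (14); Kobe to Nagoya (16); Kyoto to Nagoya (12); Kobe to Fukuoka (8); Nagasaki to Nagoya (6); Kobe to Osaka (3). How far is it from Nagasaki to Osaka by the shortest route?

Comparing a few candidate routes:
Nagasaki - Nagoya - Kyoto - Kobe - Osaka: 6 + 12 + 4 + 3 = 25
Nagasaki - Nagoya - Osaka: 6 + 14 = 20
Nagasaki - Nagoya - Kobe - Osaka: 6 + 16 + 3 = 25
Best route has total 20 km.

20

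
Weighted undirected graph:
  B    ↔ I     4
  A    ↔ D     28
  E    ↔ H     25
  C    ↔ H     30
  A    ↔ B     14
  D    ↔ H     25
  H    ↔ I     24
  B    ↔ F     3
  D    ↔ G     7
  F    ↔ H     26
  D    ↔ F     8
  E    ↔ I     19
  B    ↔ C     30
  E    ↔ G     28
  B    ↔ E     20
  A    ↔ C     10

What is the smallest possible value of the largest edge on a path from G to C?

Some routes from G to C:
G-D-H-I-E-B-A-C: max(7, 25, 24, 19, 20, 14, 10) = 25
G-D-F-H-E-B-A-C: max(7, 8, 26, 25, 20, 14, 10) = 26
G-D-H-E-B-A-C: max(7, 25, 25, 20, 14, 10) = 25
G-D-H-E-I-B-A-C: max(7, 25, 25, 19, 4, 14, 10) = 25
G-D-F-B-A-C: max(7, 8, 3, 14, 10) = 14
G-D-H-I-B-A-C: max(7, 25, 24, 4, 14, 10) = 25
Smallest bottleneck: 14.

14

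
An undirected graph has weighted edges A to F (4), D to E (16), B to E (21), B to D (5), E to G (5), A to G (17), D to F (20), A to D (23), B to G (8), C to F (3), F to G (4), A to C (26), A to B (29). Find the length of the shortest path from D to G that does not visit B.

Some routes from D to G avoiding B:
D -> A -> G: 23 + 17 = 40
D -> F -> G: 20 + 4 = 24
D -> F -> A -> G: 20 + 4 + 17 = 41
D -> A -> C -> F -> G: 23 + 26 + 3 + 4 = 56
D -> E -> G: 16 + 5 = 21
D -> A -> F -> G: 23 + 4 + 4 = 31
The minimum is 21.

21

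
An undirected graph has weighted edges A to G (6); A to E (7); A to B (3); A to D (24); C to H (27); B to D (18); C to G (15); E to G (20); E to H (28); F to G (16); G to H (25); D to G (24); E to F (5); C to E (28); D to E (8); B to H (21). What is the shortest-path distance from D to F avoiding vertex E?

40

Comparing a few candidate routes:
D → G → F: 24 + 16 = 40
D → B → A → G → F: 18 + 3 + 6 + 16 = 43
D → A → G → F: 24 + 6 + 16 = 46
The minimum is 40.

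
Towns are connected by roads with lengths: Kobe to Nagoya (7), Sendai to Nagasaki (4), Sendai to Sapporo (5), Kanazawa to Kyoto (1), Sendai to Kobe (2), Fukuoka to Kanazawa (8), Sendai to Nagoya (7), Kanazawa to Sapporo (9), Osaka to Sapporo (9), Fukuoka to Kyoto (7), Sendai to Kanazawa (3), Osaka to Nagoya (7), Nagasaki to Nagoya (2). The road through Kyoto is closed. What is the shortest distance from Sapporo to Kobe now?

Some routes from Sapporo to Kobe avoiding Kyoto:
Sapporo -> Osaka -> Nagoya -> Nagasaki -> Sendai -> Kobe: 9 + 7 + 2 + 4 + 2 = 24
Sapporo -> Sendai -> Nagasaki -> Nagoya -> Kobe: 5 + 4 + 2 + 7 = 18
Sapporo -> Sendai -> Nagoya -> Kobe: 5 + 7 + 7 = 19
Sapporo -> Sendai -> Kobe: 5 + 2 = 7
Sapporo -> Osaka -> Nagoya -> Kobe: 9 + 7 + 7 = 23
Sapporo -> Kanazawa -> Sendai -> Kobe: 9 + 3 + 2 = 14
The minimum is 7.

7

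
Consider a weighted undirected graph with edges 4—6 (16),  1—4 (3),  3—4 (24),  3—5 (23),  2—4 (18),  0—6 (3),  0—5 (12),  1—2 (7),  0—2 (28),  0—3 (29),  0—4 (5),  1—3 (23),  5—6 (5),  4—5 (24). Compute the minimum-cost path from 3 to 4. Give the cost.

Checking several routes:
3 - 5 - 6 - 4: 23 + 5 + 16 = 44
3 - 4: 24
3 - 5 - 0 - 4: 23 + 12 + 5 = 40
3 - 5 - 6 - 0 - 4: 23 + 5 + 3 + 5 = 36
3 - 0 - 4: 29 + 5 = 34
3 - 1 - 4: 23 + 3 = 26
Best route has total 24.

24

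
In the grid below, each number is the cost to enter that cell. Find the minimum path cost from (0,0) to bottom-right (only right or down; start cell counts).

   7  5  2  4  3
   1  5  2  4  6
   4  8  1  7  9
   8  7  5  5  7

33

Cheapest: r0c0 → r1c0 → r1c1 → r1c2 → r2c2 → r3c2 → r3c3 → r3c4
  7 + 1 + 5 + 2 + 1 + 5 + 5 + 7 = 33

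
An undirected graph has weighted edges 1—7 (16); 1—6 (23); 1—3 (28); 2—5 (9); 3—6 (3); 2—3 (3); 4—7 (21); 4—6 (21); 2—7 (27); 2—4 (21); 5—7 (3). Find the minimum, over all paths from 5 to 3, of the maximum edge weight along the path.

Comparing a few candidate routes:
5 -> 7 -> 1 -> 6 -> 3: max(3, 16, 23, 3) = 23
5 -> 7 -> 4 -> 2 -> 3: max(3, 21, 21, 3) = 21
5 -> 7 -> 4 -> 6 -> 3: max(3, 21, 21, 3) = 21
5 -> 7 -> 1 -> 6 -> 4 -> 2 -> 3: max(3, 16, 23, 21, 21, 3) = 23
5 -> 2 -> 3: max(9, 3) = 9
5 -> 2 -> 4 -> 6 -> 3: max(9, 21, 21, 3) = 21
Smallest bottleneck: 9.

9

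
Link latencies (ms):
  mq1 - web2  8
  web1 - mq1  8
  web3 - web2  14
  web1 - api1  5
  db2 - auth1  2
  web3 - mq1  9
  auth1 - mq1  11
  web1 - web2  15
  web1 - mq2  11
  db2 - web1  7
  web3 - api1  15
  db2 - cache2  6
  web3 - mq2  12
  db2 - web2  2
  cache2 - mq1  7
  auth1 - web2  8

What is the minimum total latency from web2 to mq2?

20

A few of the web2→mq2 routes:
web2-web1-mq2: 15 + 11 = 26
web2-mq1-web1-mq2: 8 + 8 + 11 = 27
web2-auth1-db2-web1-mq2: 8 + 2 + 7 + 11 = 28
web2-web3-mq2: 14 + 12 = 26
web2-db2-web1-mq2: 2 + 7 + 11 = 20
Shortest: 20 ms.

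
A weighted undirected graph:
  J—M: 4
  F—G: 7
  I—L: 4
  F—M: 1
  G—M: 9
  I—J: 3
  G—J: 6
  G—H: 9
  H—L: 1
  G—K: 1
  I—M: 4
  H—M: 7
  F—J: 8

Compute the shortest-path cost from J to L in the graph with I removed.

Checking several routes:
J - M - H - L: 4 + 7 + 1 = 12
J - G - F - M - H - L: 6 + 7 + 1 + 7 + 1 = 22
J - F - M - H - L: 8 + 1 + 7 + 1 = 17
J - G - H - L: 6 + 9 + 1 = 16
Best route has total 12.

12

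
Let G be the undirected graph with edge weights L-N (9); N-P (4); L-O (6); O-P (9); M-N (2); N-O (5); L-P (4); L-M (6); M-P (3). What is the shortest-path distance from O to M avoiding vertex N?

12

Paths from O to M avoiding N:
O → P → L → M: 9 + 4 + 6 = 19
O → L → M: 6 + 6 = 12
O → L → P → M: 6 + 4 + 3 = 13
O → P → M: 9 + 3 = 12
Best route has total 12.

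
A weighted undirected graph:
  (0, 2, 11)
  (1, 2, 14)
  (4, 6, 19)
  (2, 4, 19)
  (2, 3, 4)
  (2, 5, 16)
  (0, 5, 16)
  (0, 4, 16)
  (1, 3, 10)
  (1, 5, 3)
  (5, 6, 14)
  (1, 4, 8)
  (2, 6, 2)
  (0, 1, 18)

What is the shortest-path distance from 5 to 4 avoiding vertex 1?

Some routes from 5 to 4 avoiding 1:
5→6→2→4: 14 + 2 + 19 = 35
5→2→4: 16 + 19 = 35
5→0→4: 16 + 16 = 32
5→6→4: 14 + 19 = 33
Best route has total 32.

32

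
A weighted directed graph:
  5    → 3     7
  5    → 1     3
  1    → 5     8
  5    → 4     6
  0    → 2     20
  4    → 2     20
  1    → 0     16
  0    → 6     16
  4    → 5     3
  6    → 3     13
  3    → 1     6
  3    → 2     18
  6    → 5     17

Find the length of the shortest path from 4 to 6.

38

Routes from 4 to 6:
4 -> 5 -> 1 -> 0 -> 6: 3 + 3 + 16 + 16 = 38
4 -> 5 -> 3 -> 1 -> 0 -> 6: 3 + 7 + 6 + 16 + 16 = 48
Best route has total 38.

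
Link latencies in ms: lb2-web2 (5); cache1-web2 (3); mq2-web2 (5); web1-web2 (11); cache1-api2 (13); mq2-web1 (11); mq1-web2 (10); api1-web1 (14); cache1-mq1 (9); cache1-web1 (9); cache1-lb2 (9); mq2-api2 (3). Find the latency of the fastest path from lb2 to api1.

Checking several routes:
lb2-cache1-web2-mq2-web1-api1: 9 + 3 + 5 + 11 + 14 = 42
lb2-cache1-web2-web1-api1: 9 + 3 + 11 + 14 = 37
lb2-web2-mq2-web1-api1: 5 + 5 + 11 + 14 = 35
lb2-web2-cache1-web1-api1: 5 + 3 + 9 + 14 = 31
lb2-cache1-web1-api1: 9 + 9 + 14 = 32
lb2-web2-web1-api1: 5 + 11 + 14 = 30
The minimum is 30 ms.

30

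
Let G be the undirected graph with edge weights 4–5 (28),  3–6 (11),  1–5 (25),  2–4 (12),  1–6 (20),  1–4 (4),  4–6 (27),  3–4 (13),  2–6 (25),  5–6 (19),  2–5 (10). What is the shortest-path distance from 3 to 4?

Some routes from 3 to 4:
3→6→1→4: 11 + 20 + 4 = 35
3→4: 13
3→6→4: 11 + 27 = 38
3→6→2→4: 11 + 25 + 12 = 48
3→6→5→2→4: 11 + 19 + 10 + 12 = 52
Shortest: 13.

13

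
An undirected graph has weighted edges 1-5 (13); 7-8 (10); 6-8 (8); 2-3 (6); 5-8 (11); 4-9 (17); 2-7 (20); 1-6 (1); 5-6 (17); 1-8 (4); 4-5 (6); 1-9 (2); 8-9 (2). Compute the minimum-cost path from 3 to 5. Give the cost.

Comparing a few candidate routes:
3 - 2 - 7 - 8 - 5: 6 + 20 + 10 + 11 = 47
3 - 2 - 7 - 8 - 1 - 6 - 5: 6 + 20 + 10 + 4 + 1 + 17 = 58
3 - 2 - 7 - 8 - 1 - 5: 6 + 20 + 10 + 4 + 13 = 53
3 - 2 - 7 - 8 - 9 - 1 - 5: 6 + 20 + 10 + 2 + 2 + 13 = 53
The minimum is 47.

47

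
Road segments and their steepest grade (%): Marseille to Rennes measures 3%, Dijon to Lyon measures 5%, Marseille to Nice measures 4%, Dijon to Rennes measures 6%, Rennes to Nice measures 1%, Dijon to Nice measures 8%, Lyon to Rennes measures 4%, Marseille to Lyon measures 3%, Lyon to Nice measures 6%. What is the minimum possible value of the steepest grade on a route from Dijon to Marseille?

5

Checking several routes:
Dijon-Lyon-Rennes-Marseille: max(5, 4, 3) = 5
Dijon-Lyon-Marseille: max(5, 3) = 5
Dijon-Lyon-Rennes-Nice-Marseille: max(5, 4, 1, 4) = 5
The minimum achievable maximum is 5%.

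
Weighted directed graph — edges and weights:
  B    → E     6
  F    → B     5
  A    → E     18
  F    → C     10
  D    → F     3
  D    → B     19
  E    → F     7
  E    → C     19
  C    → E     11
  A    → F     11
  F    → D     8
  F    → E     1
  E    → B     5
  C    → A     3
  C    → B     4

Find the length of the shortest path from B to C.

23

Routes from B to C:
B - E - F - C: 6 + 7 + 10 = 23
B - E - C: 6 + 19 = 25
Best route has total 23.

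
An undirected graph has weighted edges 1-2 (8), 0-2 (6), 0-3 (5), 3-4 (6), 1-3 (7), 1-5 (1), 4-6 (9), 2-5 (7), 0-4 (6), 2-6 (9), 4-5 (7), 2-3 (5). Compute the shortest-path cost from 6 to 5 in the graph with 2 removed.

16

Candidate routes:
6 → 4 → 5: 9 + 7 = 16
6 → 4 → 0 → 3 → 1 → 5: 9 + 6 + 5 + 7 + 1 = 28
6 → 4 → 3 → 1 → 5: 9 + 6 + 7 + 1 = 23
The minimum is 16.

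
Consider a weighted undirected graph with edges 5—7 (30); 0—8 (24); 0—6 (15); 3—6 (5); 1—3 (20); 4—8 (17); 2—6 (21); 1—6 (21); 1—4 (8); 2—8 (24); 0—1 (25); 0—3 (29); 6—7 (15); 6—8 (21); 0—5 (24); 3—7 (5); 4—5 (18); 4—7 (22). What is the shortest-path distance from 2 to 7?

31

Comparing a few candidate routes:
2 -> 6 -> 7: 21 + 15 = 36
2 -> 8 -> 6 -> 7: 24 + 21 + 15 = 60
2 -> 6 -> 3 -> 7: 21 + 5 + 5 = 31
2 -> 8 -> 6 -> 3 -> 7: 24 + 21 + 5 + 5 = 55
The minimum is 31.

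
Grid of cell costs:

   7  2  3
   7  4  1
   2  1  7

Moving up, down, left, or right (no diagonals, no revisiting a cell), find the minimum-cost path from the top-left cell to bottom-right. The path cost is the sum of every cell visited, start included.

Best path: (0,0) -> (0,1) -> (0,2) -> (1,2) -> (2,2)
Cost: 7 + 2 + 3 + 1 + 7 = 20

20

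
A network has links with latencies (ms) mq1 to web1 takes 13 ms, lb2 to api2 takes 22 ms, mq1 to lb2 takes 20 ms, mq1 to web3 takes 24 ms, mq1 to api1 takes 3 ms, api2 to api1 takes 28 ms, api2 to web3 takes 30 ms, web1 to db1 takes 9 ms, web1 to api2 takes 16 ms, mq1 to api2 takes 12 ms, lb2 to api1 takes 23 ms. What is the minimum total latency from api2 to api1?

15

Some routes from api2 to api1:
api2→api1: 28
api2→web1→mq1→api1: 16 + 13 + 3 = 32
api2→mq1→api1: 12 + 3 = 15
The minimum is 15 ms.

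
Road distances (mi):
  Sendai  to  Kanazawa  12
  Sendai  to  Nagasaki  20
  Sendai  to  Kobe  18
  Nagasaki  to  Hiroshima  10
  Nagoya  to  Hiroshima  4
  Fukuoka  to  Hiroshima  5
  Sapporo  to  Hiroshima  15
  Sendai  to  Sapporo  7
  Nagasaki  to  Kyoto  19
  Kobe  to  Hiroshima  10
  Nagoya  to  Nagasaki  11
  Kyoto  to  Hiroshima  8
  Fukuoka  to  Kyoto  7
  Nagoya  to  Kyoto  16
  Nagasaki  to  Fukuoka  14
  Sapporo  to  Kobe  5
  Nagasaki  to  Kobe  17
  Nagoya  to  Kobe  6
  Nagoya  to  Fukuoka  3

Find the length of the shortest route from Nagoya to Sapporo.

11

Some routes from Nagoya to Sapporo:
Nagoya→Hiroshima→Sapporo: 4 + 15 = 19
Nagoya→Fukuoka→Hiroshima→Kobe→Sapporo: 3 + 5 + 10 + 5 = 23
Nagoya→Kobe→Sapporo: 6 + 5 = 11
Nagoya→Hiroshima→Kobe→Sapporo: 4 + 10 + 5 = 19
Best route has total 11 mi.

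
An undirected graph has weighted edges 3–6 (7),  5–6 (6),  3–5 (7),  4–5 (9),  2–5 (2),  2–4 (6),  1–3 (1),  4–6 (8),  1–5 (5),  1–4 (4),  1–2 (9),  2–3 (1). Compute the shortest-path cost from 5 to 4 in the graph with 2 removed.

9

Comparing a few candidate routes:
5 -> 3 -> 1 -> 4: 7 + 1 + 4 = 12
5 -> 1 -> 4: 5 + 4 = 9
5 -> 4: 9
Shortest: 9.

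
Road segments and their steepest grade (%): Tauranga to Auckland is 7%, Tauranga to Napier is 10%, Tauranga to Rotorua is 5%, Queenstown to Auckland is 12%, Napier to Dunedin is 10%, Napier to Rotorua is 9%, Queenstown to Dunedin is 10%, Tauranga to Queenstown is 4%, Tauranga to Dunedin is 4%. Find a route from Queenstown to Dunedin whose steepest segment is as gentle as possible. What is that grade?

4

Comparing a few candidate routes:
Queenstown→Tauranga→Napier→Dunedin: max(4, 10, 10) = 10
Queenstown→Dunedin: max(10) = 10
Queenstown→Tauranga→Rotorua→Napier→Dunedin: max(4, 5, 9, 10) = 10
Queenstown→Tauranga→Dunedin: max(4, 4) = 4
Best route has worst link 4%.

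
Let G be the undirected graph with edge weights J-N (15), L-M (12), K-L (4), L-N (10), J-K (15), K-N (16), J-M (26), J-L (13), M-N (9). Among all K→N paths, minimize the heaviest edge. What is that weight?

Checking several routes:
K → L → J → N: max(4, 13, 15) = 15
K → J → N: max(15, 15) = 15
K → L → M → N: max(4, 12, 9) = 12
K → L → N: max(4, 10) = 10
K → J → L → N: max(15, 13, 10) = 15
K → J → L → M → N: max(15, 13, 12, 9) = 15
Smallest bottleneck: 10.

10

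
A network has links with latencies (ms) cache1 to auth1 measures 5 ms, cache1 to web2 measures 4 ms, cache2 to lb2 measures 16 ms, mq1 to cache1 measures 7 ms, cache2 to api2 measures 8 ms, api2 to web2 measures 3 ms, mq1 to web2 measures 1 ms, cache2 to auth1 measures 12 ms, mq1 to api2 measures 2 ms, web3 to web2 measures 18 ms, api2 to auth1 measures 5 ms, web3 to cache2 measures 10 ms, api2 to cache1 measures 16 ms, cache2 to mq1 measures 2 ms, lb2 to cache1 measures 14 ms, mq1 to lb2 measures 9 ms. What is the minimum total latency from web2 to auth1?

8

A few of the web2→auth1 routes:
web2 → api2 → auth1: 3 + 5 = 8
web2 → mq1 → cache2 → auth1: 1 + 2 + 12 = 15
web2 → mq1 → api2 → auth1: 1 + 2 + 5 = 8
web2 → cache1 → auth1: 4 + 5 = 9
web2 → mq1 → cache1 → auth1: 1 + 7 + 5 = 13
Best route has total 8 ms.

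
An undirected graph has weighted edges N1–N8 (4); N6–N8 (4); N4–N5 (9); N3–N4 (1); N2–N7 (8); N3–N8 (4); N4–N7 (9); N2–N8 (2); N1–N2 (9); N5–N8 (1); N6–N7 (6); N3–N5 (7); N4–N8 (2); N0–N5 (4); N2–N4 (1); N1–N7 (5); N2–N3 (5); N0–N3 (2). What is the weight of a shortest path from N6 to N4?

Some routes from N6 to N4:
N6 → N8 → N2 → N4: 4 + 2 + 1 = 7
N6 → N8 → N5 → N3 → N4: 4 + 1 + 7 + 1 = 13
N6 → N8 → N2 → N3 → N4: 4 + 2 + 5 + 1 = 12
N6 → N8 → N3 → N4: 4 + 4 + 1 = 9
N6 → N8 → N4: 4 + 2 = 6
N6 → N8 → N5 → N0 → N3 → N4: 4 + 1 + 4 + 2 + 1 = 12
Shortest: 6.

6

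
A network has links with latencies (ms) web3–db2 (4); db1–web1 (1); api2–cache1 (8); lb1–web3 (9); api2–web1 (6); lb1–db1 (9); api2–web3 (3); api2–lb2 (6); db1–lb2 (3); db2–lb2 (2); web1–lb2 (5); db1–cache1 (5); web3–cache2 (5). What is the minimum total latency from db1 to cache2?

14

Checking several routes:
db1 → lb2 → db2 → web3 → cache2: 3 + 2 + 4 + 5 = 14
db1 → web1 → lb2 → db2 → web3 → cache2: 1 + 5 + 2 + 4 + 5 = 17
db1 → web1 → api2 → web3 → cache2: 1 + 6 + 3 + 5 = 15
Best route has total 14 ms.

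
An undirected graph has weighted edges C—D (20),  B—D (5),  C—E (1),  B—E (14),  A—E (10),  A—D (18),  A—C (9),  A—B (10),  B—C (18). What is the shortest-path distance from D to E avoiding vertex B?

21

Checking several routes:
D-C-E: 20 + 1 = 21
D-A-C-E: 18 + 9 + 1 = 28
D-A-E: 18 + 10 = 28
Best route has total 21.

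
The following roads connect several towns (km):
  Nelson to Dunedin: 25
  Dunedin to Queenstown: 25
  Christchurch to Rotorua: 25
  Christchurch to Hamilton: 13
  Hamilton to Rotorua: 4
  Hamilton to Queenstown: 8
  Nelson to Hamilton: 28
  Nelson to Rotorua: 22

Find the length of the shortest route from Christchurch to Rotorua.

17

Routes from Christchurch to Rotorua:
Christchurch-Hamilton-Rotorua: 13 + 4 = 17
Christchurch-Hamilton-Queenstown-Dunedin-Nelson-Rotorua: 13 + 8 + 25 + 25 + 22 = 93
Christchurch-Rotorua: 25
Christchurch-Hamilton-Nelson-Rotorua: 13 + 28 + 22 = 63
The minimum is 17 km.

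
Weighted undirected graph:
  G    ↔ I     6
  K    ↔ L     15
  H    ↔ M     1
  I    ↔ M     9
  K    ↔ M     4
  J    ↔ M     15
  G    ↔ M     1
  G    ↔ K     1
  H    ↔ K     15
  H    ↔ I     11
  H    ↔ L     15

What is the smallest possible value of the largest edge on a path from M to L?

15

A few of the M→L routes:
M -> H -> I -> G -> K -> L: max(1, 11, 6, 1, 15) = 15
M -> H -> K -> L: max(1, 15, 15) = 15
M -> H -> L: max(1, 15) = 15
Smallest bottleneck: 15.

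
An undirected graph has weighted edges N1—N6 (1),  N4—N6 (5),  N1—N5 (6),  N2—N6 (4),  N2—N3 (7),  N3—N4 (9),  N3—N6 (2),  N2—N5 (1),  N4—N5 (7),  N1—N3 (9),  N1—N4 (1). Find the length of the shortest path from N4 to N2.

6

A few of the N4→N2 routes:
N4→N1→N6→N2: 1 + 1 + 4 = 6
N4→N6→N2: 5 + 4 = 9
N4→N5→N2: 7 + 1 = 8
N4→N1→N5→N2: 1 + 6 + 1 = 8
The minimum is 6.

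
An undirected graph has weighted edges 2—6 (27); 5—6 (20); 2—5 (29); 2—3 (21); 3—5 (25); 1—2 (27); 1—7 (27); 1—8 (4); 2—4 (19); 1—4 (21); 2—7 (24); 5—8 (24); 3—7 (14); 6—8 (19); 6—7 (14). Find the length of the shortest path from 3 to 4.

40

Comparing a few candidate routes:
3 -> 7 -> 2 -> 4: 14 + 24 + 19 = 57
3 -> 2 -> 1 -> 4: 21 + 27 + 21 = 69
3 -> 7 -> 1 -> 4: 14 + 27 + 21 = 62
3 -> 2 -> 4: 21 + 19 = 40
Best route has total 40.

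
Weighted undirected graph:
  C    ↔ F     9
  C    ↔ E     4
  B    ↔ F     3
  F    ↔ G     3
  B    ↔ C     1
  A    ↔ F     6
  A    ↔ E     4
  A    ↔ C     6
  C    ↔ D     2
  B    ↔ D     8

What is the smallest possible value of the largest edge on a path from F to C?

Checking several routes:
F → A → C: max(6, 6) = 6
F → A → E → C: max(6, 4, 4) = 6
F → B → C: max(3, 1) = 3
Best route has worst link 3.

3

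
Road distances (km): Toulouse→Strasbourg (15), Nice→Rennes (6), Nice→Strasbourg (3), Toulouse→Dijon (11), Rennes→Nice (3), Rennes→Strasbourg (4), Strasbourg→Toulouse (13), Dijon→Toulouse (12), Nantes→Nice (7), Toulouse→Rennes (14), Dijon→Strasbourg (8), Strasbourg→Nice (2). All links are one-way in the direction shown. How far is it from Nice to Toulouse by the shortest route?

Paths from Nice to Toulouse:
Nice-Rennes-Strasbourg-Toulouse: 6 + 4 + 13 = 23
Nice-Strasbourg-Toulouse: 3 + 13 = 16
Shortest: 16 km.

16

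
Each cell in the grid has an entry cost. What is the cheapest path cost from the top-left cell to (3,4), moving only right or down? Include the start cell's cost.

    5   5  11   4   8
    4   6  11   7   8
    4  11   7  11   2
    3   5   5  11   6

Take (0,0) -> (1,0) -> (2,0) -> (3,0) -> (3,1) -> (3,2) -> (3,3) -> (3,4) for a total of 5 + 4 + 4 + 3 + 5 + 5 + 11 + 6 = 43.
For comparison, the top-then-right route costs 49.

43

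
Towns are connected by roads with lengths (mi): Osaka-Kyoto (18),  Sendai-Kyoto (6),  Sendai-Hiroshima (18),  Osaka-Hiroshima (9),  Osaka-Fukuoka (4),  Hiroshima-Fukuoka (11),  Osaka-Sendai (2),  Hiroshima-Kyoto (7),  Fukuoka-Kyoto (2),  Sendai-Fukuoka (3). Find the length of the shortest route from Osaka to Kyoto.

Checking several routes:
Osaka→Sendai→Fukuoka→Kyoto: 2 + 3 + 2 = 7
Osaka→Sendai→Kyoto: 2 + 6 = 8
Osaka→Fukuoka→Kyoto: 4 + 2 = 6
Best route has total 6 mi.

6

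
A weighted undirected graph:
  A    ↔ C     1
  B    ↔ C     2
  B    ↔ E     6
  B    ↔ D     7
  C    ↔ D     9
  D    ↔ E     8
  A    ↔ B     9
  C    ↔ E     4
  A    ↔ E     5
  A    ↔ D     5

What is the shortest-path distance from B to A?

3

Checking several routes:
B → E → A: 6 + 5 = 11
B → E → C → A: 6 + 4 + 1 = 11
B → C → A: 2 + 1 = 3
B → A: 9
B → D → A: 7 + 5 = 12
B → C → E → A: 2 + 4 + 5 = 11
Shortest: 3.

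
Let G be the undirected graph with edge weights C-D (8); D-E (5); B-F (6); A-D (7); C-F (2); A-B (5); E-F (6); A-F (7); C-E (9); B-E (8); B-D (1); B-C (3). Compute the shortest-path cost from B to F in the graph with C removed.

6

A few of the B→F routes:
B-A-F: 5 + 7 = 12
B-D-E-F: 1 + 5 + 6 = 12
B-F: 6
Shortest: 6.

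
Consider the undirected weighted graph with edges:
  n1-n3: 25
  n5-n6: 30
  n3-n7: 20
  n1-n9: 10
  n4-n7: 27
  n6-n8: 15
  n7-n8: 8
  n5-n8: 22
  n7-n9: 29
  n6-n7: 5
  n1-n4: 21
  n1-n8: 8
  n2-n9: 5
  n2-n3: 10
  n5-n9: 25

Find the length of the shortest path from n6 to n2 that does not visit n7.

Some routes from n6 to n2 avoiding n7:
n6 → n5 → n8 → n1 → n9 → n2: 30 + 22 + 8 + 10 + 5 = 75
n6 → n5 → n9 → n2: 30 + 25 + 5 = 60
n6 → n8 → n1 → n9 → n2: 15 + 8 + 10 + 5 = 38
n6 → n8 → n5 → n9 → n2: 15 + 22 + 25 + 5 = 67
n6 → n8 → n1 → n3 → n2: 15 + 8 + 25 + 10 = 58
The minimum is 38.

38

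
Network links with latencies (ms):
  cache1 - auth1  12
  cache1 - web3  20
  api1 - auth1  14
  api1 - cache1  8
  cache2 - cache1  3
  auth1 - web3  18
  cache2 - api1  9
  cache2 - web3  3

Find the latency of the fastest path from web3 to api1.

12

Comparing a few candidate routes:
web3→cache2→api1: 3 + 9 = 12
web3→cache1→cache2→api1: 20 + 3 + 9 = 32
web3→cache1→api1: 20 + 8 = 28
web3→cache2→cache1→api1: 3 + 3 + 8 = 14
Shortest: 12 ms.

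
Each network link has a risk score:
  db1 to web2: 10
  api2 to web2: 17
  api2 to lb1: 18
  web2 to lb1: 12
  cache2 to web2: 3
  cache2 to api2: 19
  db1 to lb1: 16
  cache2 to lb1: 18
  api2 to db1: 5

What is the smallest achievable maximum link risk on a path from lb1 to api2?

12

Checking several routes:
lb1 -> web2 -> db1 -> api2: max(12, 10, 5) = 12
lb1 -> db1 -> web2 -> api2: max(16, 10, 17) = 17
lb1 -> web2 -> api2: max(12, 17) = 17
lb1 -> db1 -> api2: max(16, 5) = 16
The minimum achievable maximum is 12.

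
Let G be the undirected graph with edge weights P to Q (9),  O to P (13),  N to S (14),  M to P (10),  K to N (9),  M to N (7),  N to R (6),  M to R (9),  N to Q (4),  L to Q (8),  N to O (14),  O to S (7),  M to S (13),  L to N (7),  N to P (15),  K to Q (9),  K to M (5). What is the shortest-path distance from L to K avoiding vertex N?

Paths from L to K avoiding N:
L -> Q -> P -> O -> S -> M -> K: 8 + 9 + 13 + 7 + 13 + 5 = 55
L -> Q -> P -> M -> K: 8 + 9 + 10 + 5 = 32
L -> Q -> K: 8 + 9 = 17
Shortest: 17.

17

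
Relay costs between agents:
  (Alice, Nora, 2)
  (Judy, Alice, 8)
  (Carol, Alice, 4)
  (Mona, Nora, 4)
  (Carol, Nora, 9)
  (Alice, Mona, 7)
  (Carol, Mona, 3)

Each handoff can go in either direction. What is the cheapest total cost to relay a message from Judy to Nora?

10

Comparing a few candidate routes:
Judy→Alice→Mona→Nora: 8 + 7 + 4 = 19
Judy→Alice→Nora: 8 + 2 = 10
Judy→Alice→Carol→Nora: 8 + 4 + 9 = 21
Judy→Alice→Carol→Mona→Nora: 8 + 4 + 3 + 4 = 19
Best route has total 10.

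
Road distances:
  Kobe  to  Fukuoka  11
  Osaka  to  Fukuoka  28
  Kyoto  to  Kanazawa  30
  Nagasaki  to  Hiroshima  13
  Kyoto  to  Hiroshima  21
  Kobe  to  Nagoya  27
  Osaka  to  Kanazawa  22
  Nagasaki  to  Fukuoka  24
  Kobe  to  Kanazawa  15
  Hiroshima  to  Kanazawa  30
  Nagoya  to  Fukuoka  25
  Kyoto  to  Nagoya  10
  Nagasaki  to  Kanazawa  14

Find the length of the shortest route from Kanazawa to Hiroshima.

A few of the Kanazawa→Hiroshima routes:
Kanazawa → Kyoto → Hiroshima: 30 + 21 = 51
Kanazawa → Nagasaki → Hiroshima: 14 + 13 = 27
Kanazawa → Hiroshima: 30
Best route has total 27.

27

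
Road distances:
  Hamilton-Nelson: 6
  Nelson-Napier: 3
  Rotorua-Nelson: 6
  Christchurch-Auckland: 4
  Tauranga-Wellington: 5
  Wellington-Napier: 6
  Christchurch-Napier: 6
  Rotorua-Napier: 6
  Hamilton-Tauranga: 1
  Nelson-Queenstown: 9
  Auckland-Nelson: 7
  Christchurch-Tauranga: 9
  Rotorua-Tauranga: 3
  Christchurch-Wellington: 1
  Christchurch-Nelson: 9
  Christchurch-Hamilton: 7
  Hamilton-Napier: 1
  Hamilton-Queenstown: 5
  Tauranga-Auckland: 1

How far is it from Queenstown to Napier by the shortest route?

6

Some routes from Queenstown to Napier:
Queenstown -> Hamilton -> Tauranga -> Rotorua -> Napier: 5 + 1 + 3 + 6 = 15
Queenstown -> Hamilton -> Nelson -> Napier: 5 + 6 + 3 = 14
Queenstown -> Nelson -> Hamilton -> Napier: 9 + 6 + 1 = 16
Queenstown -> Hamilton -> Napier: 5 + 1 = 6
Queenstown -> Nelson -> Napier: 9 + 3 = 12
Shortest: 6.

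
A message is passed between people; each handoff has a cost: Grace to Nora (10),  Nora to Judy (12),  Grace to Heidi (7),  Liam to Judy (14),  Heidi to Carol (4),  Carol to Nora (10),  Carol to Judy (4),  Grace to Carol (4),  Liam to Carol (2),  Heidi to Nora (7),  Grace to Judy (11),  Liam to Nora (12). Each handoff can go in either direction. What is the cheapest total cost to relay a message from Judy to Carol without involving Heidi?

4

Checking several routes:
Judy → Nora → Carol: 12 + 10 = 22
Judy → Nora → Grace → Carol: 12 + 10 + 4 = 26
Judy → Liam → Carol: 14 + 2 = 16
Judy → Carol: 4
Judy → Nora → Liam → Carol: 12 + 12 + 2 = 26
Judy → Grace → Carol: 11 + 4 = 15
Shortest: 4.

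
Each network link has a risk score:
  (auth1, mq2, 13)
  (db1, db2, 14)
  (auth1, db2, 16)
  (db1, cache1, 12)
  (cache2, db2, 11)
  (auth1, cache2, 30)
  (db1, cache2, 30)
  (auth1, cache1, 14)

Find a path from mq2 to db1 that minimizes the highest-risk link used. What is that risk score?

A few of the mq2→db1 routes:
mq2→auth1→cache1→db1: max(13, 14, 12) = 14
mq2→auth1→db2→cache2→db1: max(13, 16, 11, 30) = 30
mq2→auth1→db2→db1: max(13, 16, 14) = 16
Smallest bottleneck: 14.

14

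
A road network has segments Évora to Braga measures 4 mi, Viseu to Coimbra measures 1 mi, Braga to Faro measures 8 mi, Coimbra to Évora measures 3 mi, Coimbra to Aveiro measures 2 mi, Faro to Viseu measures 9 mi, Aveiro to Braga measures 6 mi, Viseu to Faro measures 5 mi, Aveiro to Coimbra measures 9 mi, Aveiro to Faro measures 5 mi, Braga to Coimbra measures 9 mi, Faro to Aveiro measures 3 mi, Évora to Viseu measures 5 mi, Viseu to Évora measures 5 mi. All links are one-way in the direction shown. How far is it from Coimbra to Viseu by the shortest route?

8

Some routes from Coimbra to Viseu:
Coimbra-Évora-Viseu: 3 + 5 = 8
Coimbra-Évora-Braga-Faro-Viseu: 3 + 4 + 8 + 9 = 24
Coimbra-Aveiro-Faro-Viseu: 2 + 5 + 9 = 16
Best route has total 8 mi.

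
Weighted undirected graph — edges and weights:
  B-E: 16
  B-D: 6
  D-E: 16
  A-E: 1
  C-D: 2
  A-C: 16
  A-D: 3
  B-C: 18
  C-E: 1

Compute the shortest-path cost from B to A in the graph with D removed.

Paths from B to A avoiding D:
B - E - C - A: 16 + 1 + 16 = 33
B - E - A: 16 + 1 = 17
B - C - A: 18 + 16 = 34
B - C - E - A: 18 + 1 + 1 = 20
Shortest: 17.

17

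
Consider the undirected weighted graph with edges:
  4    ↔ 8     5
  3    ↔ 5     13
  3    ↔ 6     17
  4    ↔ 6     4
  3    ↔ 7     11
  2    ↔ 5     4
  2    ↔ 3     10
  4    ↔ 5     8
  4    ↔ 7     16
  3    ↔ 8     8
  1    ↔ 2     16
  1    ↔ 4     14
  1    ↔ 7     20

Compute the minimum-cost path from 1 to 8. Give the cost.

19

A few of the 1→8 routes:
1 - 2 - 5 - 3 - 8: 16 + 4 + 13 + 8 = 41
1 - 2 - 3 - 8: 16 + 10 + 8 = 34
1 - 7 - 3 - 8: 20 + 11 + 8 = 39
1 - 2 - 5 - 4 - 8: 16 + 4 + 8 + 5 = 33
1 - 4 - 8: 14 + 5 = 19
Best route has total 19.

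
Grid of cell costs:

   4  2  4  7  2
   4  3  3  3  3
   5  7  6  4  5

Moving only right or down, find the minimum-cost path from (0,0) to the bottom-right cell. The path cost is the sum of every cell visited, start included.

Cheapest: r0c0 r0c1 r1c1 r1c2 r1c3 r1c4 r2c4
  4 + 2 + 3 + 3 + 3 + 3 + 5 = 23

23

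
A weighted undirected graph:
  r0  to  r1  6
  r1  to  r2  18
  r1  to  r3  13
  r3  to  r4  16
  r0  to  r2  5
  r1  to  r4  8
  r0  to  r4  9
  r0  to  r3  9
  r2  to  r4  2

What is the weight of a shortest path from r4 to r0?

Some routes from r4 to r0:
r4-r0: 9
r4-r1-r0: 8 + 6 = 14
r4-r2-r0: 2 + 5 = 7
Best route has total 7.

7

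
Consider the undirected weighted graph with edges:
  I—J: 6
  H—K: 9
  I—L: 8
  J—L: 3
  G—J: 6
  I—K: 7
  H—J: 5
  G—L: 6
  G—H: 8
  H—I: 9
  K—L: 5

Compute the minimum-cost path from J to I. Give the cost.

A few of the J→I routes:
J→H→I: 5 + 9 = 14
J→L→K→I: 3 + 5 + 7 = 15
J→L→I: 3 + 8 = 11
J→I: 6
The minimum is 6.

6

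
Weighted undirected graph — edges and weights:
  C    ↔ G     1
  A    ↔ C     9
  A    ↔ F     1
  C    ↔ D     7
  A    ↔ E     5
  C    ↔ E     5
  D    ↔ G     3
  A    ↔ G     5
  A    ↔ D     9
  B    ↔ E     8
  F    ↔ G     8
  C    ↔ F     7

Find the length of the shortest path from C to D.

Comparing a few candidate routes:
C-G-A-D: 1 + 5 + 9 = 15
C-G-D: 1 + 3 = 4
C-D: 7
Shortest: 4.

4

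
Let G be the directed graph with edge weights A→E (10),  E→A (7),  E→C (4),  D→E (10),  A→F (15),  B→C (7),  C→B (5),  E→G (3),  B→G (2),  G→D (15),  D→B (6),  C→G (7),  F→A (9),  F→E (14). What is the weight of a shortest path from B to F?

49

Paths from B to F:
B→C→G→D→E→A→F: 7 + 7 + 15 + 10 + 7 + 15 = 61
B→G→D→E→A→F: 2 + 15 + 10 + 7 + 15 = 49
The minimum is 49.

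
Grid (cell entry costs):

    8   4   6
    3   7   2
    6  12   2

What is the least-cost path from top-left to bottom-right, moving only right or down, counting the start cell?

22

Cheapest: (0,0)→(0,1)→(0,2)→(1,2)→(2,2)
  8 + 4 + 6 + 2 + 2 = 22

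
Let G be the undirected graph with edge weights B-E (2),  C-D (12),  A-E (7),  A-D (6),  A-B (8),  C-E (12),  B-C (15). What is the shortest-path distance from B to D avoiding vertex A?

26

Paths from B to D avoiding A:
B → C → D: 15 + 12 = 27
B → E → C → D: 2 + 12 + 12 = 26
Shortest: 26.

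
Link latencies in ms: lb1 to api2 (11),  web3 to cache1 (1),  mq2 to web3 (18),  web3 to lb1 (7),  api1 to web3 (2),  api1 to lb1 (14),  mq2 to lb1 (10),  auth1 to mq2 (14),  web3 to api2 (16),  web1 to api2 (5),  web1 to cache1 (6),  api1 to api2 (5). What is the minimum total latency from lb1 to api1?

Some routes from lb1 to api1:
lb1 -> api2 -> api1: 11 + 5 = 16
lb1 -> api1: 14
lb1 -> web3 -> api1: 7 + 2 = 9
Best route has total 9 ms.

9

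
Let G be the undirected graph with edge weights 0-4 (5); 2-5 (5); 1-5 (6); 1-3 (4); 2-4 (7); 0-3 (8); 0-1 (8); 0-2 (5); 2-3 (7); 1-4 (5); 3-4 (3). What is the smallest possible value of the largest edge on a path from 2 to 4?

5

Some routes from 2 to 4:
2-0-4: max(5, 5) = 5
2-5-1-3-4: max(5, 6, 4, 3) = 6
2-5-1-4: max(5, 6, 5) = 6
2-4: max(7) = 7
The minimum achievable maximum is 5.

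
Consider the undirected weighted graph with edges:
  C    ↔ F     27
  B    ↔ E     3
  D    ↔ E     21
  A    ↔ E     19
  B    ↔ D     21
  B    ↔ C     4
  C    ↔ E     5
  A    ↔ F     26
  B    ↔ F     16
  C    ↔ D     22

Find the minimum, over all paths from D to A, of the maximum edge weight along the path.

A few of the D→A routes:
D -> B -> C -> E -> A: max(21, 4, 5, 19) = 21
D -> C -> E -> A: max(22, 5, 19) = 22
D -> B -> E -> A: max(21, 3, 19) = 21
D -> E -> A: max(21, 19) = 21
Best route has worst link 21.

21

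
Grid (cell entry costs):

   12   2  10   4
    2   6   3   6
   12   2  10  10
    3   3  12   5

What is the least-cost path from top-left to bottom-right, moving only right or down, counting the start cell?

42

Take [0,0] → [0,1] → [1,1] → [2,1] → [3,1] → [3,2] → [3,3] for a total of 12 + 2 + 6 + 2 + 3 + 12 + 5 = 42.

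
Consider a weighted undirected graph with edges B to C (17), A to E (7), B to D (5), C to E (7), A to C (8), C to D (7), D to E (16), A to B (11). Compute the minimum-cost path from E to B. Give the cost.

18

Checking several routes:
E -> D -> B: 16 + 5 = 21
E -> C -> D -> B: 7 + 7 + 5 = 19
E -> A -> B: 7 + 11 = 18
The minimum is 18.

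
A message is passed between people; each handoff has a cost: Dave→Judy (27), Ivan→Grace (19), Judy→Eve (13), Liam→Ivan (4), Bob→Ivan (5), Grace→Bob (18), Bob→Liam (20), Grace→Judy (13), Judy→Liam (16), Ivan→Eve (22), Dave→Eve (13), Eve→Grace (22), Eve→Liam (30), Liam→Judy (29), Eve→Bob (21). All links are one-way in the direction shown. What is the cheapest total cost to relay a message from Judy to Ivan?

Comparing a few candidate routes:
Judy → Eve → Liam → Ivan: 13 + 30 + 4 = 47
Judy → Liam → Ivan: 16 + 4 = 20
Judy → Eve → Bob → Ivan: 13 + 21 + 5 = 39
The minimum is 20.

20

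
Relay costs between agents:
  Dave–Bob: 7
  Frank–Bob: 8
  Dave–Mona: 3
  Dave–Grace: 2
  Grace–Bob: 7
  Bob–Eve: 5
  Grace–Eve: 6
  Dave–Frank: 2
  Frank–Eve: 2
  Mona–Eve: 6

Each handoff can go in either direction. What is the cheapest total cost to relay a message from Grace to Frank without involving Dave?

8

Candidate routes:
Grace - Eve - Bob - Frank: 6 + 5 + 8 = 19
Grace - Bob - Frank: 7 + 8 = 15
Grace - Eve - Frank: 6 + 2 = 8
Grace - Bob - Eve - Frank: 7 + 5 + 2 = 14
The minimum is 8.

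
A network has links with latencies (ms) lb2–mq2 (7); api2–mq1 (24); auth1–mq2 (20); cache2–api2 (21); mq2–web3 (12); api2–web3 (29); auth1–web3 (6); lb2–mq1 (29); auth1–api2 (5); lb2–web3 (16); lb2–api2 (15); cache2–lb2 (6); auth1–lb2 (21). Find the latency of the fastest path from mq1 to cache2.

Some routes from mq1 to cache2:
mq1-lb2-cache2: 29 + 6 = 35
mq1-api2-lb2-cache2: 24 + 15 + 6 = 45
mq1-api2-cache2: 24 + 21 = 45
Best route has total 35 ms.

35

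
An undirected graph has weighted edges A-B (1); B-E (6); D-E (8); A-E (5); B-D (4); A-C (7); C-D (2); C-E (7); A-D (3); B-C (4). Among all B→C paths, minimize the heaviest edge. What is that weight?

A few of the B→C routes:
B -> C: max(4) = 4
B -> D -> C: max(4, 2) = 4
B -> A -> D -> C: max(1, 3, 2) = 3
Smallest bottleneck: 3.

3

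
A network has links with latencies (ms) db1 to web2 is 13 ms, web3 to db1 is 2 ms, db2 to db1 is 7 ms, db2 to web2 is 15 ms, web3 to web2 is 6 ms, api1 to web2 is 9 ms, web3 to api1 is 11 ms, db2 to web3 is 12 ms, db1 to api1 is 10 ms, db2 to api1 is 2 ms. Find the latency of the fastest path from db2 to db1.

7

Checking several routes:
db2→db1: 7
db2→api1→db1: 2 + 10 = 12
db2→web3→db1: 12 + 2 = 14
Shortest: 7 ms.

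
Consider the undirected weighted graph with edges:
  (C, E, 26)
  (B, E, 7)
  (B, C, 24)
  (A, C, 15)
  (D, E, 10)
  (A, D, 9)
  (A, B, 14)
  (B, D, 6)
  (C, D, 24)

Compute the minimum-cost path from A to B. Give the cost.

14

A few of the A→B routes:
A-D-E-B: 9 + 10 + 7 = 26
A-D-B: 9 + 6 = 15
A-B: 14
A-C-B: 15 + 24 = 39
A-C-D-B: 15 + 24 + 6 = 45
Best route has total 14.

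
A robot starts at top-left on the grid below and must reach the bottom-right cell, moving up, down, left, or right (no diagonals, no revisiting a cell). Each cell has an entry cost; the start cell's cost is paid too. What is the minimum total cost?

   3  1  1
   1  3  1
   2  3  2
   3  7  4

Best path: r0c0 r0c1 r0c2 r1c2 r2c2 r3c2
Cost: 3 + 1 + 1 + 1 + 2 + 4 = 12

12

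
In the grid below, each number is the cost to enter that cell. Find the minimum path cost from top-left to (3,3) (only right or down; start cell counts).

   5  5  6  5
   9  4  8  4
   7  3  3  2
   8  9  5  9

One optimal route is [0,0] -> [0,1] -> [1,1] -> [2,1] -> [2,2] -> [2,3] -> [3,3].
Its cost is 5 + 5 + 4 + 3 + 3 + 2 + 9 = 31.
(Top row then right column would cost 36.)

31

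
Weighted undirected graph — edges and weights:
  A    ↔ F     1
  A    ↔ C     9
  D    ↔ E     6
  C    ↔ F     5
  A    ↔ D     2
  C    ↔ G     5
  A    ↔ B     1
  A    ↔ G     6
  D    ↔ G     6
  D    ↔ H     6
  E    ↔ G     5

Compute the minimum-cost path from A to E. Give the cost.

8

A few of the A→E routes:
A - G - E: 6 + 5 = 11
A - D - E: 2 + 6 = 8
A - D - G - E: 2 + 6 + 5 = 13
Shortest: 8.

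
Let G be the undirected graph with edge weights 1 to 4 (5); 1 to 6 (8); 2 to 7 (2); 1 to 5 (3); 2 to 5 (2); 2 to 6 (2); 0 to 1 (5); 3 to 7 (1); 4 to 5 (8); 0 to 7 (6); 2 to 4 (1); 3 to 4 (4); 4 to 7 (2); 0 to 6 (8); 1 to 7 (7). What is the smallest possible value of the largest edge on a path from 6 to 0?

5

Some routes from 6 to 0:
6 -> 2 -> 7 -> 4 -> 1 -> 0: max(2, 2, 2, 5, 5) = 5
6 -> 2 -> 7 -> 3 -> 4 -> 1 -> 0: max(2, 2, 1, 4, 5, 5) = 5
6 -> 2 -> 5 -> 1 -> 0: max(2, 2, 3, 5) = 5
6 -> 2 -> 4 -> 1 -> 0: max(2, 1, 5, 5) = 5
Smallest bottleneck: 5.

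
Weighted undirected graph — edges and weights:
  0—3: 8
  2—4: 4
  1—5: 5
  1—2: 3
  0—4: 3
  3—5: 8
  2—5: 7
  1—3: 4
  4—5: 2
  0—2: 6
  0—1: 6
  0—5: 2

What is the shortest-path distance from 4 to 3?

Comparing a few candidate routes:
4 -> 0 -> 3: 3 + 8 = 11
4 -> 5 -> 3: 2 + 8 = 10
4 -> 2 -> 1 -> 3: 4 + 3 + 4 = 11
4 -> 5 -> 1 -> 3: 2 + 5 + 4 = 11
Shortest: 10.

10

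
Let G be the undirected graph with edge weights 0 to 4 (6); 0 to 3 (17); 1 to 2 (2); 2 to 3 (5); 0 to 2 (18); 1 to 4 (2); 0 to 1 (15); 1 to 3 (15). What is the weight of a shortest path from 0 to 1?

8

A few of the 0→1 routes:
0 → 3 → 2 → 1: 17 + 5 + 2 = 24
0 → 2 → 1: 18 + 2 = 20
0 → 4 → 1: 6 + 2 = 8
0 → 1: 15
The minimum is 8.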